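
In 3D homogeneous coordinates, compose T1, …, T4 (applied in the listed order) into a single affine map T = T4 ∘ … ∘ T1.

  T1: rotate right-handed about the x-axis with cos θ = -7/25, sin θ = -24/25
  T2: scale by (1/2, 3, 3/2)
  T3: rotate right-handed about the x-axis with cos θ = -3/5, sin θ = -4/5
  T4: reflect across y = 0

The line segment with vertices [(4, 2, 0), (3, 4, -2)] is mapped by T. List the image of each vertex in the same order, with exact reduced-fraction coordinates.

T1 rotate right-handed about the x-axis with cos θ = -7/25, sin θ = -24/25: (4, 2, 0) → (4, -14/25, -48/25); (3, 4, -2) → (3, -76/25, -82/25)
T2 scale by (1/2, 3, 3/2): (4, -14/25, -48/25) → (2, -42/25, -72/25); (3, -76/25, -82/25) → (3/2, -228/25, -123/25)
T3 rotate right-handed about the x-axis with cos θ = -3/5, sin θ = -4/5: (2, -42/25, -72/25) → (2, -162/125, 384/125); (3/2, -228/25, -123/25) → (3/2, 192/125, 1281/125)
T4 reflect across y = 0: (2, -162/125, 384/125) → (2, 162/125, 384/125); (3/2, 192/125, 1281/125) → (3/2, -192/125, 1281/125)

image vertices: (2, 162/125, 384/125), (3/2, -192/125, 1281/125)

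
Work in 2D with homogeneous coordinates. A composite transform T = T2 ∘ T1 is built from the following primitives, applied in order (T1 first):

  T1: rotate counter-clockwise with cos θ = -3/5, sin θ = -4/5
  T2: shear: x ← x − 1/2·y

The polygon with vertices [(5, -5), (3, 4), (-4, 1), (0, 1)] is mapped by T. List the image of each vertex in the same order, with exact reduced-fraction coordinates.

T1 rotate counter-clockwise with cos θ = -3/5, sin θ = -4/5: (5, -5) → (-7, -1); (3, 4) → (7/5, -24/5); (-4, 1) → (16/5, 13/5); (0, 1) → (4/5, -3/5)
T2 shear: x ← x − 1/2·y: (-7, -1) → (-13/2, -1); (7/5, -24/5) → (19/5, -24/5); (16/5, 13/5) → (19/10, 13/5); (4/5, -3/5) → (11/10, -3/5)

image vertices: (-13/2, -1), (19/5, -24/5), (19/10, 13/5), (11/10, -3/5)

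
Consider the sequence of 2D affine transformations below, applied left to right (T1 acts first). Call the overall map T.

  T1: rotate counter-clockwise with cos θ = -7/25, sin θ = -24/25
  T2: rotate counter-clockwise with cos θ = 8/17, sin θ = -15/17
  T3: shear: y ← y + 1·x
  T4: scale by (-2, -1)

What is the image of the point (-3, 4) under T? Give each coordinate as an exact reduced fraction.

T(p) = (-3192/425, -193/425)

T1 rotate counter-clockwise with cos θ = -7/25, sin θ = -24/25: (-3, 4) → (117/25, 44/25)
T2 rotate counter-clockwise with cos θ = 8/17, sin θ = -15/17: (117/25, 44/25) → (1596/425, -1403/425)
T3 shear: y ← y + 1·x: (1596/425, -1403/425) → (1596/425, 193/425)
T4 scale by (-2, -1): (1596/425, 193/425) → (-3192/425, -193/425)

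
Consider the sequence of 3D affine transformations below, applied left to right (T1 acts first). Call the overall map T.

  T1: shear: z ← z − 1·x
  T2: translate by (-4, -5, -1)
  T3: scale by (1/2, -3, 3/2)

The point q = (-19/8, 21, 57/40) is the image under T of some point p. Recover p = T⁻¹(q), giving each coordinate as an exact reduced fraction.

p = (-3/4, -2, 6/5)

T1 = [1 0 0 0; 0 1 0 0; -1 0 1 0; 0 0 0 1]
T2·T1 = [1 0 0 -4; 0 1 0 -5; -1 0 1 -1; 0 0 0 1]
T3·…·T1 = [1/2 0 0 -2; 0 -3 0 15; -3/2 0 3/2 -3/2; 0 0 0 1]
det M = -9/4; M⁻¹ = [2 0 0 4; 0 -1/3 0 5; 2 0 2/3 5; 0 0 0 1]
M⁻¹ · (-19/8, 21, 57/40)ᵀ = (-3/4, -2, 6/5)ᵀ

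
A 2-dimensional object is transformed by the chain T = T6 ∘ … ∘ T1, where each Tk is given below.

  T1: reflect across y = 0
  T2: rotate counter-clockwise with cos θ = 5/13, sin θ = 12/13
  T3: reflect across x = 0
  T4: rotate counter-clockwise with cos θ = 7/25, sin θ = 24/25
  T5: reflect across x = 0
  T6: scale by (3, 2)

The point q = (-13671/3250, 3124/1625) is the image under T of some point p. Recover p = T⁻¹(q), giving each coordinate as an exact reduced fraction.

T1 = [1 0 0; 0 -1 0; 0 0 1]
T2·T1 = [5/13 12/13 0; 12/13 -5/13 0; 0 0 1]
T3·…·T1 = [-5/13 -12/13 0; 12/13 -5/13 0; 0 0 1]
T4·…·T1 = [-323/325 36/325 0; -36/325 -323/325 0; 0 0 1]
T5·…·T1 = [323/325 -36/325 0; -36/325 -323/325 0; 0 0 1]
T6·…·T1 = [969/325 -108/325 0; -72/325 -646/325 0; 0 0 1]
det M = -6; M⁻¹ = [323/975 -18/325 0; -12/325 -323/650 0; 0 0 1]
M⁻¹ · (-13671/3250, 3124/1625)ᵀ = (-3/2, -4/5)ᵀ

p = (-3/2, -4/5)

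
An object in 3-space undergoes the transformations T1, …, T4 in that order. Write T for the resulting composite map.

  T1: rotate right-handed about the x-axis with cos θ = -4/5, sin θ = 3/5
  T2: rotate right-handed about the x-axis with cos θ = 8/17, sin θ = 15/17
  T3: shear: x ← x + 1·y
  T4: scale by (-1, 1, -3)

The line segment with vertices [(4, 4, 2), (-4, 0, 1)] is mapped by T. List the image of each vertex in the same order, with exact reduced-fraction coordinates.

image vertices: (-104/85, -236/85, 894/85), (304/85, 36/85, 231/85)

T1 rotate right-handed about the x-axis with cos θ = -4/5, sin θ = 3/5: (4, 4, 2) → (4, -22/5, 4/5); (-4, 0, 1) → (-4, -3/5, -4/5)
T2 rotate right-handed about the x-axis with cos θ = 8/17, sin θ = 15/17: (4, -22/5, 4/5) → (4, -236/85, -298/85); (-4, -3/5, -4/5) → (-4, 36/85, -77/85)
T3 shear: x ← x + 1·y: (4, -236/85, -298/85) → (104/85, -236/85, -298/85); (-4, 36/85, -77/85) → (-304/85, 36/85, -77/85)
T4 scale by (-1, 1, -3): (104/85, -236/85, -298/85) → (-104/85, -236/85, 894/85); (-304/85, 36/85, -77/85) → (304/85, 36/85, 231/85)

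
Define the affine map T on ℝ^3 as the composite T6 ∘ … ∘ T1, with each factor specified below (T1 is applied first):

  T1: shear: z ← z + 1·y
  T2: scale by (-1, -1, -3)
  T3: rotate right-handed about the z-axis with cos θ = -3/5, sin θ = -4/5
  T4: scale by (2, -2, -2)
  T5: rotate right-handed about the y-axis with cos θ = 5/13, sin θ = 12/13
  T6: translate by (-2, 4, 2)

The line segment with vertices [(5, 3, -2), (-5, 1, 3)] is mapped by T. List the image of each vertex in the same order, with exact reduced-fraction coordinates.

T1 shear: z ← z + 1·y: (5, 3, -2) → (5, 3, 1); (-5, 1, 3) → (-5, 1, 4)
T2 scale by (-1, -1, -3): (5, 3, 1) → (-5, -3, -3); (-5, 1, 4) → (5, -1, -12)
T3 rotate right-handed about the z-axis with cos θ = -3/5, sin θ = -4/5: (-5, -3, -3) → (3/5, 29/5, -3); (5, -1, -12) → (-19/5, -17/5, -12)
T4 scale by (2, -2, -2): (3/5, 29/5, -3) → (6/5, -58/5, 6); (-19/5, -17/5, -12) → (-38/5, 34/5, 24)
T5 rotate right-handed about the y-axis with cos θ = 5/13, sin θ = 12/13: (6/5, -58/5, 6) → (6, -58/5, 6/5); (-38/5, 34/5, 24) → (250/13, 34/5, 1056/65)
T6 translate by (-2, 4, 2): (6, -58/5, 6/5) → (4, -38/5, 16/5); (250/13, 34/5, 1056/65) → (224/13, 54/5, 1186/65)

image vertices: (4, -38/5, 16/5), (224/13, 54/5, 1186/65)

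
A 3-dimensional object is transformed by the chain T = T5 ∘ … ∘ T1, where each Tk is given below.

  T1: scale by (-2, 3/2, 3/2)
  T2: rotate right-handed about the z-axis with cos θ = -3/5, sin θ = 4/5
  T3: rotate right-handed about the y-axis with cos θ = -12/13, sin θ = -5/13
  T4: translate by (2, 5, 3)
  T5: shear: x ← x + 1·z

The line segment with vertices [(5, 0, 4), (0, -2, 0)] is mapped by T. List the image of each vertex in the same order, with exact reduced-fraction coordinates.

image vertices: (-79/13, -3, -3/13), (241/65, 34/5, 51/13)

T1 scale by (-2, 3/2, 3/2): (5, 0, 4) → (-10, 0, 6); (0, -2, 0) → (0, -3, 0)
T2 rotate right-handed about the z-axis with cos θ = -3/5, sin θ = 4/5: (-10, 0, 6) → (6, -8, 6); (0, -3, 0) → (12/5, 9/5, 0)
T3 rotate right-handed about the y-axis with cos θ = -12/13, sin θ = -5/13: (6, -8, 6) → (-102/13, -8, -42/13); (12/5, 9/5, 0) → (-144/65, 9/5, 12/13)
T4 translate by (2, 5, 3): (-102/13, -8, -42/13) → (-76/13, -3, -3/13); (-144/65, 9/5, 12/13) → (-14/65, 34/5, 51/13)
T5 shear: x ← x + 1·z: (-76/13, -3, -3/13) → (-79/13, -3, -3/13); (-14/65, 34/5, 51/13) → (241/65, 34/5, 51/13)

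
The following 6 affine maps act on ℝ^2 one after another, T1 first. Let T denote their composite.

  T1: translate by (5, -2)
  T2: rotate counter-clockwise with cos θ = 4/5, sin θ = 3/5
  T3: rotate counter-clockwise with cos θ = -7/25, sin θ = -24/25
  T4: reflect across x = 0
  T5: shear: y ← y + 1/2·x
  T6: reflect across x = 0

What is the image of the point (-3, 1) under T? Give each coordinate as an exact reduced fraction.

T(p) = (-29/125, -527/250)

T1 translate by (5, -2): (-3, 1) → (2, -1)
T2 rotate counter-clockwise with cos θ = 4/5, sin θ = 3/5: (2, -1) → (11/5, 2/5)
T3 rotate counter-clockwise with cos θ = -7/25, sin θ = -24/25: (11/5, 2/5) → (-29/125, -278/125)
T4 reflect across x = 0: (-29/125, -278/125) → (29/125, -278/125)
T5 shear: y ← y + 1/2·x: (29/125, -278/125) → (29/125, -527/250)
T6 reflect across x = 0: (29/125, -527/250) → (-29/125, -527/250)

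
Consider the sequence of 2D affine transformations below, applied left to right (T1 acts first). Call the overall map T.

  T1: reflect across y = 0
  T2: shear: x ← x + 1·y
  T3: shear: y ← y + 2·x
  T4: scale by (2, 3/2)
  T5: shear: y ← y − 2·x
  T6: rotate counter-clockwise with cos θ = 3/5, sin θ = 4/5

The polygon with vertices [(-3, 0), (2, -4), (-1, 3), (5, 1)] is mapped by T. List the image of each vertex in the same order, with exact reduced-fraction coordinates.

T1 reflect across y = 0: (-3, 0) → (-3, 0); (2, -4) → (2, 4); (-1, 3) → (-1, -3); (5, 1) → (5, -1)
T2 shear: x ← x + 1·y: (-3, 0) → (-3, 0); (2, 4) → (6, 4); (-1, -3) → (-4, -3); (5, -1) → (4, -1)
T3 shear: y ← y + 2·x: (-3, 0) → (-3, -6); (6, 4) → (6, 16); (-4, -3) → (-4, -11); (4, -1) → (4, 7)
T4 scale by (2, 3/2): (-3, -6) → (-6, -9); (6, 16) → (12, 24); (-4, -11) → (-8, -33/2); (4, 7) → (8, 21/2)
T5 shear: y ← y − 2·x: (-6, -9) → (-6, 3); (12, 24) → (12, 0); (-8, -33/2) → (-8, -1/2); (8, 21/2) → (8, -11/2)
T6 rotate counter-clockwise with cos θ = 3/5, sin θ = 4/5: (-6, 3) → (-6, -3); (12, 0) → (36/5, 48/5); (-8, -1/2) → (-22/5, -67/10); (8, -11/2) → (46/5, 31/10)

image vertices: (-6, -3), (36/5, 48/5), (-22/5, -67/10), (46/5, 31/10)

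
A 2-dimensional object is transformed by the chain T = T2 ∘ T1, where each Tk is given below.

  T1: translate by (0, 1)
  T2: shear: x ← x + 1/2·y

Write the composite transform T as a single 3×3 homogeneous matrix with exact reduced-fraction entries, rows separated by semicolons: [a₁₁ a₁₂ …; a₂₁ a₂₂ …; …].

T1 = [1 0 0; 0 1 1; 0 0 1]
T2·T1 = [1 1/2 1/2; 0 1 1; 0 0 1]

T = [1 1/2 1/2; 0 1 1; 0 0 1]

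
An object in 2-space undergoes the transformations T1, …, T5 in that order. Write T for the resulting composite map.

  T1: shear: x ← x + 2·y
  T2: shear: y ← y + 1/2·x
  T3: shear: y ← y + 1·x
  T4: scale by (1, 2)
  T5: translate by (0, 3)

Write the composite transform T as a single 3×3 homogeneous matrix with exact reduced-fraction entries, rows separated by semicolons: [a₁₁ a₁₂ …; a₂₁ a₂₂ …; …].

T1 = [1 2 0; 0 1 0; 0 0 1]
T2·T1 = [1 2 0; 1/2 2 0; 0 0 1]
T3·…·T1 = [1 2 0; 3/2 4 0; 0 0 1]
T4·…·T1 = [1 2 0; 3 8 0; 0 0 1]
T5·…·T1 = [1 2 0; 3 8 3; 0 0 1]

T = [1 2 0; 3 8 3; 0 0 1]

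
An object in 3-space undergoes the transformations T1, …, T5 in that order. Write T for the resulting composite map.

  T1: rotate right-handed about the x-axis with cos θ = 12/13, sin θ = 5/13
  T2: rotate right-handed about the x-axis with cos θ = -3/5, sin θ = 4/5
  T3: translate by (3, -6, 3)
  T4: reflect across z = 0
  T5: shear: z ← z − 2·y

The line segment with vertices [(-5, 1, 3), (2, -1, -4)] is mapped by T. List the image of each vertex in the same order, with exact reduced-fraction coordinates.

image vertices: (-2, -109/13, 206/13), (5, -202/65, 18/65)

T1 rotate right-handed about the x-axis with cos θ = 12/13, sin θ = 5/13: (-5, 1, 3) → (-5, -3/13, 41/13); (2, -1, -4) → (2, 8/13, -53/13)
T2 rotate right-handed about the x-axis with cos θ = -3/5, sin θ = 4/5: (-5, -3/13, 41/13) → (-5, -31/13, -27/13); (2, 8/13, -53/13) → (2, 188/65, 191/65)
T3 translate by (3, -6, 3): (-5, -31/13, -27/13) → (-2, -109/13, 12/13); (2, 188/65, 191/65) → (5, -202/65, 386/65)
T4 reflect across z = 0: (-2, -109/13, 12/13) → (-2, -109/13, -12/13); (5, -202/65, 386/65) → (5, -202/65, -386/65)
T5 shear: z ← z − 2·y: (-2, -109/13, -12/13) → (-2, -109/13, 206/13); (5, -202/65, -386/65) → (5, -202/65, 18/65)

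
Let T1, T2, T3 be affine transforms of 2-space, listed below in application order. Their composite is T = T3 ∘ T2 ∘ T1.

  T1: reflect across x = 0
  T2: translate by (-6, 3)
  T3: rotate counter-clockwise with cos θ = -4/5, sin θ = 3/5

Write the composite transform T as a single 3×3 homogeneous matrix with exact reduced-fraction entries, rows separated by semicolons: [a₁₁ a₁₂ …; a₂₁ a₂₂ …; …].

T = [4/5 -3/5 3; -3/5 -4/5 -6; 0 0 1]

T1 = [-1 0 0; 0 1 0; 0 0 1]
T2·T1 = [-1 0 -6; 0 1 3; 0 0 1]
T3·…·T1 = [4/5 -3/5 3; -3/5 -4/5 -6; 0 0 1]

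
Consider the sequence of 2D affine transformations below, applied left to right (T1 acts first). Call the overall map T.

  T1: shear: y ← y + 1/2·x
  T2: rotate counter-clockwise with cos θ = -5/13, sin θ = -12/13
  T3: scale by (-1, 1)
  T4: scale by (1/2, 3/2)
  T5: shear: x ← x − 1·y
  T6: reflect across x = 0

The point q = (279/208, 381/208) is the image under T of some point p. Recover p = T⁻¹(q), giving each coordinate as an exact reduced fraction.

p = (-3/4, -1)

T1 = [1 0 0; 1/2 1 0; 0 0 1]
T2·T1 = [1/13 12/13 0; -29/26 -5/13 0; 0 0 1]
T3·…·T1 = [-1/13 -12/13 0; -29/26 -5/13 0; 0 0 1]
T4·…·T1 = [-1/26 -6/13 0; -87/52 -15/26 0; 0 0 1]
T5·…·T1 = [85/52 3/26 0; -87/52 -15/26 0; 0 0 1]
T6·…·T1 = [-85/52 -3/26 0; -87/52 -15/26 0; 0 0 1]
det M = 3/4; M⁻¹ = [-10/13 2/13 0; 29/13 -85/39 0; 0 0 1]
M⁻¹ · (279/208, 381/208)ᵀ = (-3/4, -1)ᵀ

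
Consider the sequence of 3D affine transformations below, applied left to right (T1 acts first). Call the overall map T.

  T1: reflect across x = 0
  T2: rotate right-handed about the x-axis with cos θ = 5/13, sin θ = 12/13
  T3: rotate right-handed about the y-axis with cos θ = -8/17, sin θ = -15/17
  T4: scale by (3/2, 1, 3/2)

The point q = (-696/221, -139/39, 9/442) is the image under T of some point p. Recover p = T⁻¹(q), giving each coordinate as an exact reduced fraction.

p = (-1, 1/3, 4)

T1 = [-1 0 0 0; 0 1 0 0; 0 0 1 0; 0 0 0 1]
T2·T1 = [-1 0 0 0; 0 5/13 -12/13 0; 0 12/13 5/13 0; 0 0 0 1]
T3·…·T1 = [8/17 -180/221 -75/221 0; 0 5/13 -12/13 0; -15/17 -96/221 -40/221 0; 0 0 0 1]
T4·…·T1 = [12/17 -270/221 -225/442 0; 0 5/13 -12/13 0; -45/34 -144/221 -60/221 0; 0 0 0 1]
det M = -9/4; M⁻¹ = [16/51 0 -10/17 0; -120/221 5/13 -64/221 0; -50/221 -12/13 -80/663 0; 0 0 0 1]
M⁻¹ · (-696/221, -139/39, 9/442)ᵀ = (-1, 1/3, 4)ᵀ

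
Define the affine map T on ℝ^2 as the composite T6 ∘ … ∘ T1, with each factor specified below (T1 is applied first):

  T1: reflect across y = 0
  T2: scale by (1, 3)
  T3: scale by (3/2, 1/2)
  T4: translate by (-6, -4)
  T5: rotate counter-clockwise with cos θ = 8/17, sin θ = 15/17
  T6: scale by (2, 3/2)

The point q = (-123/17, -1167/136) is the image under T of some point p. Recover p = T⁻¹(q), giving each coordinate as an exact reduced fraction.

T1 = [1 0 0; 0 -1 0; 0 0 1]
T2·T1 = [1 0 0; 0 -3 0; 0 0 1]
T3·…·T1 = [3/2 0 0; 0 -3/2 0; 0 0 1]
T4·…·T1 = [3/2 0 -6; 0 -3/2 -4; 0 0 1]
T5·…·T1 = [12/17 45/34 12/17; 45/34 -12/17 -122/17; 0 0 1]
T6·…·T1 = [24/17 45/17 24/17; 135/68 -18/17 -183/17; 0 0 1]
det M = -27/4; M⁻¹ = [8/51 20/51 4; 5/17 -32/153 -8/3; 0 0 1]
M⁻¹ · (-123/17, -1167/136)ᵀ = (-1/2, -3)ᵀ

p = (-1/2, -3)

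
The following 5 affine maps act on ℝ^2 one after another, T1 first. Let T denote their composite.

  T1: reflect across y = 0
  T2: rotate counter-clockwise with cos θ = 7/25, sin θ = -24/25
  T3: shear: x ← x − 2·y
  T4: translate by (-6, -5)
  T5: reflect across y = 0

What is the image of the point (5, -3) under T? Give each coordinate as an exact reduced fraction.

T(p) = (31/5, 224/25)

T1 reflect across y = 0: (5, -3) → (5, 3)
T2 rotate counter-clockwise with cos θ = 7/25, sin θ = -24/25: (5, 3) → (107/25, -99/25)
T3 shear: x ← x − 2·y: (107/25, -99/25) → (61/5, -99/25)
T4 translate by (-6, -5): (61/5, -99/25) → (31/5, -224/25)
T5 reflect across y = 0: (31/5, -224/25) → (31/5, 224/25)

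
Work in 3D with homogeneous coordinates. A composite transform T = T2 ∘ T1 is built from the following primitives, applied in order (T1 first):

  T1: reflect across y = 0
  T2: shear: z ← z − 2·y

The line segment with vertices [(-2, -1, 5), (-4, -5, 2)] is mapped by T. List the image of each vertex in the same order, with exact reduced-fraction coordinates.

T1 reflect across y = 0: (-2, -1, 5) → (-2, 1, 5); (-4, -5, 2) → (-4, 5, 2)
T2 shear: z ← z − 2·y: (-2, 1, 5) → (-2, 1, 3); (-4, 5, 2) → (-4, 5, -8)

image vertices: (-2, 1, 3), (-4, 5, -8)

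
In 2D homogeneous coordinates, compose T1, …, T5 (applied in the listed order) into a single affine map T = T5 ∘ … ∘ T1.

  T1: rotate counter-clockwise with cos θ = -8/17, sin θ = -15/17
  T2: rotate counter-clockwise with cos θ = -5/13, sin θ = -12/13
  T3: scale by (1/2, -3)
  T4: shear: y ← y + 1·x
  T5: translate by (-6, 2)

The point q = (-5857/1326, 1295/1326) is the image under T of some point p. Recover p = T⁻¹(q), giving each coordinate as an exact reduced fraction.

T1 = [-8/17 15/17 0; -15/17 -8/17 0; 0 0 1]
T2·T1 = [-140/221 -171/221 0; 171/221 -140/221 0; 0 0 1]
T3·…·T1 = [-70/221 -171/442 0; -513/221 420/221 0; 0 0 1]
T4·…·T1 = [-70/221 -171/442 0; -583/221 669/442 0; 0 0 1]
T5·…·T1 = [-70/221 -171/442 -6; -583/221 669/442 2; 0 0 1]
det M = -3/2; M⁻¹ = [-223/221 -57/221 -72/13; -1166/663 140/663 -428/39; 0 0 1]
M⁻¹ · (-5857/1326, 1295/1326)ᵀ = (-4/3, -3)ᵀ

p = (-4/3, -3)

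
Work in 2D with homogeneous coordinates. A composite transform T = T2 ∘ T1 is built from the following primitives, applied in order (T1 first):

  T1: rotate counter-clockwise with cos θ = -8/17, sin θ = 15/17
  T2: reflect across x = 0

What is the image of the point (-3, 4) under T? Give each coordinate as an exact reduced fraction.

T(p) = (36/17, -77/17)

T1 rotate counter-clockwise with cos θ = -8/17, sin θ = 15/17: (-3, 4) → (-36/17, -77/17)
T2 reflect across x = 0: (-36/17, -77/17) → (36/17, -77/17)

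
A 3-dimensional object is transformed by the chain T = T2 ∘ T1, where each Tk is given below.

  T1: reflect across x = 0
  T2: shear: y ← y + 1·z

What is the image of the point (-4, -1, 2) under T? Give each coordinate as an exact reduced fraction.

T1 reflect across x = 0: (-4, -1, 2) → (4, -1, 2)
T2 shear: y ← y + 1·z: (4, -1, 2) → (4, 1, 2)

T(p) = (4, 1, 2)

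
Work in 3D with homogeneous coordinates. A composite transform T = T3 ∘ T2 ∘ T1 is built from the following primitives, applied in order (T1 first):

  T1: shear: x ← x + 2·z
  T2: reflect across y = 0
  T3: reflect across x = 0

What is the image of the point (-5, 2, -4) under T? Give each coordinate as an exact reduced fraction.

T1 shear: x ← x + 2·z: (-5, 2, -4) → (-13, 2, -4)
T2 reflect across y = 0: (-13, 2, -4) → (-13, -2, -4)
T3 reflect across x = 0: (-13, -2, -4) → (13, -2, -4)

T(p) = (13, -2, -4)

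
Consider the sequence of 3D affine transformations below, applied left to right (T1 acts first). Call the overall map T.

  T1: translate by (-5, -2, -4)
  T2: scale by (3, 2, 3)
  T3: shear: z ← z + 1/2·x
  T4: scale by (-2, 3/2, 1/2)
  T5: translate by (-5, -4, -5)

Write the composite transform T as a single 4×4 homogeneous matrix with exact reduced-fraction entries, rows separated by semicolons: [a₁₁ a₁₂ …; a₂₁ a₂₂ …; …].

T1 = [1 0 0 -5; 0 1 0 -2; 0 0 1 -4; 0 0 0 1]
T2·T1 = [3 0 0 -15; 0 2 0 -4; 0 0 3 -12; 0 0 0 1]
T3·…·T1 = [3 0 0 -15; 0 2 0 -4; 3/2 0 3 -39/2; 0 0 0 1]
T4·…·T1 = [-6 0 0 30; 0 3 0 -6; 3/4 0 3/2 -39/4; 0 0 0 1]
T5·…·T1 = [-6 0 0 25; 0 3 0 -10; 3/4 0 3/2 -59/4; 0 0 0 1]

T = [-6 0 0 25; 0 3 0 -10; 3/4 0 3/2 -59/4; 0 0 0 1]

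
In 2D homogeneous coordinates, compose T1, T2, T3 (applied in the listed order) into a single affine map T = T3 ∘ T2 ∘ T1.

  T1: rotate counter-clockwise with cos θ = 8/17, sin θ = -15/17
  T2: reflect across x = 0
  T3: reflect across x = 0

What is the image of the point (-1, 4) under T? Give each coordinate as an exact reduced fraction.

T(p) = (52/17, 47/17)

T1 rotate counter-clockwise with cos θ = 8/17, sin θ = -15/17: (-1, 4) → (52/17, 47/17)
T2 reflect across x = 0: (52/17, 47/17) → (-52/17, 47/17)
T3 reflect across x = 0: (-52/17, 47/17) → (52/17, 47/17)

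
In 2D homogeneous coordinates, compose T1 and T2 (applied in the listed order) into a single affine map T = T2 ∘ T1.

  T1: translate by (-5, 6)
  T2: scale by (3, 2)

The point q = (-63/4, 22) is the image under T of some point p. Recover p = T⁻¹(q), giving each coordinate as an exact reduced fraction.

T1 = [1 0 -5; 0 1 6; 0 0 1]
T2·T1 = [3 0 -15; 0 2 12; 0 0 1]
det M = 6; M⁻¹ = [1/3 0 5; 0 1/2 -6; 0 0 1]
M⁻¹ · (-63/4, 22)ᵀ = (-1/4, 5)ᵀ

p = (-1/4, 5)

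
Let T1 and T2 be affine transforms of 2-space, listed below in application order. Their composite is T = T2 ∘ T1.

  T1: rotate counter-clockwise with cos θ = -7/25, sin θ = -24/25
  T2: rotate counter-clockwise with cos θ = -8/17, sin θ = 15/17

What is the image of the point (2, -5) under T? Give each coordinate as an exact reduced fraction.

T(p) = (1267/425, -1906/425)

T1 rotate counter-clockwise with cos θ = -7/25, sin θ = -24/25: (2, -5) → (-134/25, -13/25)
T2 rotate counter-clockwise with cos θ = -8/17, sin θ = 15/17: (-134/25, -13/25) → (1267/425, -1906/425)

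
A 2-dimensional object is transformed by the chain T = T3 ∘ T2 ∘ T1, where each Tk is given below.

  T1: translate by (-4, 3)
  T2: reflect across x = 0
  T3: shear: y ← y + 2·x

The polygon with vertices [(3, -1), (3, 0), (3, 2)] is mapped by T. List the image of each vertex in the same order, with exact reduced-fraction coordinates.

T1 translate by (-4, 3): (3, -1) → (-1, 2); (3, 0) → (-1, 3); (3, 2) → (-1, 5)
T2 reflect across x = 0: (-1, 2) → (1, 2); (-1, 3) → (1, 3); (-1, 5) → (1, 5)
T3 shear: y ← y + 2·x: (1, 2) → (1, 4); (1, 3) → (1, 5); (1, 5) → (1, 7)

image vertices: (1, 4), (1, 5), (1, 7)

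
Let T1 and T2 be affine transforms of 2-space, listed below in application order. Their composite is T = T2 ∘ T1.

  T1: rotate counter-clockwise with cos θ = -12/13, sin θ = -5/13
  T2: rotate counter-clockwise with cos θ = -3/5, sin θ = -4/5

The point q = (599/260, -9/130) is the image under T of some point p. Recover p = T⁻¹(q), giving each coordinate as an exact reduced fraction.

T1 = [-12/13 5/13 0; -5/13 -12/13 0; 0 0 1]
T2·T1 = [16/65 -63/65 0; 63/65 16/65 0; 0 0 1]
det M = 1; M⁻¹ = [16/65 63/65 0; -63/65 16/65 0; 0 0 1]
M⁻¹ · (599/260, -9/130)ᵀ = (1/2, -9/4)ᵀ

p = (1/2, -9/4)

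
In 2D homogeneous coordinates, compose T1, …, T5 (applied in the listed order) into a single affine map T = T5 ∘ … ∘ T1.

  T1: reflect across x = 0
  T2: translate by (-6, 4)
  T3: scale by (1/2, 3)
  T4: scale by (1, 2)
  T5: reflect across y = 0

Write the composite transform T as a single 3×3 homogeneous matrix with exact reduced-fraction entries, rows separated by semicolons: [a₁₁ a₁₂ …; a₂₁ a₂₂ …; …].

T = [-1/2 0 -3; 0 -6 -24; 0 0 1]

T1 = [-1 0 0; 0 1 0; 0 0 1]
T2·T1 = [-1 0 -6; 0 1 4; 0 0 1]
T3·…·T1 = [-1/2 0 -3; 0 3 12; 0 0 1]
T4·…·T1 = [-1/2 0 -3; 0 6 24; 0 0 1]
T5·…·T1 = [-1/2 0 -3; 0 -6 -24; 0 0 1]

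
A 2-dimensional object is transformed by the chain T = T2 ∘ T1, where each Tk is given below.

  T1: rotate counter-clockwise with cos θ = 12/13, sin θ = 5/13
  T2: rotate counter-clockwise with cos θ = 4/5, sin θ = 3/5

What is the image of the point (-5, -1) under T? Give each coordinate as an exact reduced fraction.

T(p) = (-109/65, -313/65)

T1 rotate counter-clockwise with cos θ = 12/13, sin θ = 5/13: (-5, -1) → (-55/13, -37/13)
T2 rotate counter-clockwise with cos θ = 4/5, sin θ = 3/5: (-55/13, -37/13) → (-109/65, -313/65)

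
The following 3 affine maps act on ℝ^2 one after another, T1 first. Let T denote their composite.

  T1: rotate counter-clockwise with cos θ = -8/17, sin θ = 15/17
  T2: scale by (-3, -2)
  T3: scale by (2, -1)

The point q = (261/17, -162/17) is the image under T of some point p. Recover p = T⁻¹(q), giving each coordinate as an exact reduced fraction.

T1 = [-8/17 -15/17 0; 15/17 -8/17 0; 0 0 1]
T2·T1 = [24/17 45/17 0; -30/17 16/17 0; 0 0 1]
T3·…·T1 = [48/17 90/17 0; 30/17 -16/17 0; 0 0 1]
det M = -12; M⁻¹ = [4/51 15/34 0; 5/34 -4/17 0; 0 0 1]
M⁻¹ · (261/17, -162/17)ᵀ = (-3, 9/2)ᵀ

p = (-3, 9/2)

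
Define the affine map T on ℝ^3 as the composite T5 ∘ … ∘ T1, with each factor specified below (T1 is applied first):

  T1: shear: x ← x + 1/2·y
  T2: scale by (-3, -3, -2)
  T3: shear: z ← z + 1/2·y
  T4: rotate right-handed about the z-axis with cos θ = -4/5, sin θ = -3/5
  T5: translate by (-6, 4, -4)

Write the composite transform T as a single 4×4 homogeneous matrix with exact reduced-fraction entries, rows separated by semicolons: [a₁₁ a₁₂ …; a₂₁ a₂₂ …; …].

T = [12/5 -3/5 0 -6; 9/5 33/10 0 4; 0 -3/2 -2 -4; 0 0 0 1]

T1 = [1 1/2 0 0; 0 1 0 0; 0 0 1 0; 0 0 0 1]
T2·T1 = [-3 -3/2 0 0; 0 -3 0 0; 0 0 -2 0; 0 0 0 1]
T3·…·T1 = [-3 -3/2 0 0; 0 -3 0 0; 0 -3/2 -2 0; 0 0 0 1]
T4·…·T1 = [12/5 -3/5 0 0; 9/5 33/10 0 0; 0 -3/2 -2 0; 0 0 0 1]
T5·…·T1 = [12/5 -3/5 0 -6; 9/5 33/10 0 4; 0 -3/2 -2 -4; 0 0 0 1]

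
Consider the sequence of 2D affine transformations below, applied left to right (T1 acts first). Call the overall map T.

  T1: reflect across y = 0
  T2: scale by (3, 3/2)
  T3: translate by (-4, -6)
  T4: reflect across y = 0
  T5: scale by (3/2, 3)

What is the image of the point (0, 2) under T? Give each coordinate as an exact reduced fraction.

T(p) = (-6, 27)

T1 reflect across y = 0: (0, 2) → (0, -2)
T2 scale by (3, 3/2): (0, -2) → (0, -3)
T3 translate by (-4, -6): (0, -3) → (-4, -9)
T4 reflect across y = 0: (-4, -9) → (-4, 9)
T5 scale by (3/2, 3): (-4, 9) → (-6, 27)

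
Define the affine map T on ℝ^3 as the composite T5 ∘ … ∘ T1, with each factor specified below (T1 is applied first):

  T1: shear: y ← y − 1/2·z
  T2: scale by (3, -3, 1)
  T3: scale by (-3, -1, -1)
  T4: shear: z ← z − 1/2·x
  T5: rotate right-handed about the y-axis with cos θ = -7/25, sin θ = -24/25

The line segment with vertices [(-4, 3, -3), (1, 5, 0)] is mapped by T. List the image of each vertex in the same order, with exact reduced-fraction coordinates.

image vertices: (108/25, 27/2, 969/25), (-9/5, 15, -99/10)

T1 shear: y ← y − 1/2·z: (-4, 3, -3) → (-4, 9/2, -3); (1, 5, 0) → (1, 5, 0)
T2 scale by (3, -3, 1): (-4, 9/2, -3) → (-12, -27/2, -3); (1, 5, 0) → (3, -15, 0)
T3 scale by (-3, -1, -1): (-12, -27/2, -3) → (36, 27/2, 3); (3, -15, 0) → (-9, 15, 0)
T4 shear: z ← z − 1/2·x: (36, 27/2, 3) → (36, 27/2, -15); (-9, 15, 0) → (-9, 15, 9/2)
T5 rotate right-handed about the y-axis with cos θ = -7/25, sin θ = -24/25: (36, 27/2, -15) → (108/25, 27/2, 969/25); (-9, 15, 9/2) → (-9/5, 15, -99/10)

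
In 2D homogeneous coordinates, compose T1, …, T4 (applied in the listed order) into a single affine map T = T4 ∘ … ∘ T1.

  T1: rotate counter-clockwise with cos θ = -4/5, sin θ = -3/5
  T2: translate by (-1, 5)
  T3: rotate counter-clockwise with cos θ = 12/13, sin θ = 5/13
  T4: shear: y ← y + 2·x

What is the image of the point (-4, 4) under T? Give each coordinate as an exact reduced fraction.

T(p) = (171/65, 709/65)

T1 rotate counter-clockwise with cos θ = -4/5, sin θ = -3/5: (-4, 4) → (28/5, -4/5)
T2 translate by (-1, 5): (28/5, -4/5) → (23/5, 21/5)
T3 rotate counter-clockwise with cos θ = 12/13, sin θ = 5/13: (23/5, 21/5) → (171/65, 367/65)
T4 shear: y ← y + 2·x: (171/65, 367/65) → (171/65, 709/65)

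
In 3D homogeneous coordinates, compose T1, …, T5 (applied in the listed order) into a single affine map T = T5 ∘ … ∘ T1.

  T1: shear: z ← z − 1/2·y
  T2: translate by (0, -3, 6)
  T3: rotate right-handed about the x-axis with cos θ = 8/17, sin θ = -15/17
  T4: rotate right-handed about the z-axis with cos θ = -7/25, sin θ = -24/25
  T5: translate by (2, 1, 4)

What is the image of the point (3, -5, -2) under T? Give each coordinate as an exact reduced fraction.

T1 shear: z ← z − 1/2·y: (3, -5, -2) → (3, -5, 1/2)
T2 translate by (0, -3, 6): (3, -5, 1/2) → (3, -8, 13/2)
T3 rotate right-handed about the x-axis with cos θ = 8/17, sin θ = -15/17: (3, -8, 13/2) → (3, 67/34, 172/17)
T4 rotate right-handed about the z-axis with cos θ = -7/25, sin θ = -24/25: (3, 67/34, 172/17) → (447/425, -2917/850, 172/17)
T5 translate by (2, 1, 4): (447/425, -2917/850, 172/17) → (1297/425, -2067/850, 240/17)

T(p) = (1297/425, -2067/850, 240/17)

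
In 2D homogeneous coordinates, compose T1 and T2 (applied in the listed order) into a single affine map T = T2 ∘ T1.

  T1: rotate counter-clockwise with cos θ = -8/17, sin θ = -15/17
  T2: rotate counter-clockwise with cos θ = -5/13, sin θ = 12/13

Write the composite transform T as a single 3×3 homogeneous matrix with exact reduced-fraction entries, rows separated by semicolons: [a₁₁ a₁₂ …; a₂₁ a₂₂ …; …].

T = [220/221 21/221 0; -21/221 220/221 0; 0 0 1]

T1 = [-8/17 15/17 0; -15/17 -8/17 0; 0 0 1]
T2·T1 = [220/221 21/221 0; -21/221 220/221 0; 0 0 1]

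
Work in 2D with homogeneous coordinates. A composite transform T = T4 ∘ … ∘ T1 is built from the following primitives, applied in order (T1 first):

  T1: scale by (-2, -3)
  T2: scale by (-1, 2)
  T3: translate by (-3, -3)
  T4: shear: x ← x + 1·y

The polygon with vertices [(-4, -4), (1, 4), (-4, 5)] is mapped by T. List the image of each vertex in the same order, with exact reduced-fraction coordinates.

T1 scale by (-2, -3): (-4, -4) → (8, 12); (1, 4) → (-2, -12); (-4, 5) → (8, -15)
T2 scale by (-1, 2): (8, 12) → (-8, 24); (-2, -12) → (2, -24); (8, -15) → (-8, -30)
T3 translate by (-3, -3): (-8, 24) → (-11, 21); (2, -24) → (-1, -27); (-8, -30) → (-11, -33)
T4 shear: x ← x + 1·y: (-11, 21) → (10, 21); (-1, -27) → (-28, -27); (-11, -33) → (-44, -33)

image vertices: (10, 21), (-28, -27), (-44, -33)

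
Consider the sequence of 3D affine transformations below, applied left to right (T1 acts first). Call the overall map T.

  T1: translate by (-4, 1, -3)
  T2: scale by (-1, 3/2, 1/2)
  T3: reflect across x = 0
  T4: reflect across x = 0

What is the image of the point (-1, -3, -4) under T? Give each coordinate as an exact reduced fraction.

T(p) = (5, -3, -7/2)

T1 translate by (-4, 1, -3): (-1, -3, -4) → (-5, -2, -7)
T2 scale by (-1, 3/2, 1/2): (-5, -2, -7) → (5, -3, -7/2)
T3 reflect across x = 0: (5, -3, -7/2) → (-5, -3, -7/2)
T4 reflect across x = 0: (-5, -3, -7/2) → (5, -3, -7/2)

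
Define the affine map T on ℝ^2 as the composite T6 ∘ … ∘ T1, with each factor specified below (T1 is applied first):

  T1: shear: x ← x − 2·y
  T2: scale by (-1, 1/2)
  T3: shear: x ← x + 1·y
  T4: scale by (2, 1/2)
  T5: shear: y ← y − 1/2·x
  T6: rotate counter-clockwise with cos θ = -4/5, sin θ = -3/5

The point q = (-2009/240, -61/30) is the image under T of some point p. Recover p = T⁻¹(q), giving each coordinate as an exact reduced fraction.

p = (5/3, 9/4)

T1 = [1 -2 0; 0 1 0; 0 0 1]
T2·T1 = [-1 2 0; 0 1/2 0; 0 0 1]
T3·…·T1 = [-1 5/2 0; 0 1/2 0; 0 0 1]
T4·…·T1 = [-2 5 0; 0 1/4 0; 0 0 1]
T5·…·T1 = [-2 5 0; 1 -9/4 0; 0 0 1]
T6·…·T1 = [11/5 -107/20 0; 2/5 -6/5 0; 0 0 1]
det M = -1/2; M⁻¹ = [12/5 -107/10 0; 4/5 -22/5 0; 0 0 1]
M⁻¹ · (-2009/240, -61/30)ᵀ = (5/3, 9/4)ᵀ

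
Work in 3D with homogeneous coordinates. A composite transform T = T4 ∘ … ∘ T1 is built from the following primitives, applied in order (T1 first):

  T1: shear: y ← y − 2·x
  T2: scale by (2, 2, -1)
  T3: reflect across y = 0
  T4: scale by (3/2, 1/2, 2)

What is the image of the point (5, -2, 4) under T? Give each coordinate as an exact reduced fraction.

T1 shear: y ← y − 2·x: (5, -2, 4) → (5, -12, 4)
T2 scale by (2, 2, -1): (5, -12, 4) → (10, -24, -4)
T3 reflect across y = 0: (10, -24, -4) → (10, 24, -4)
T4 scale by (3/2, 1/2, 2): (10, 24, -4) → (15, 12, -8)

T(p) = (15, 12, -8)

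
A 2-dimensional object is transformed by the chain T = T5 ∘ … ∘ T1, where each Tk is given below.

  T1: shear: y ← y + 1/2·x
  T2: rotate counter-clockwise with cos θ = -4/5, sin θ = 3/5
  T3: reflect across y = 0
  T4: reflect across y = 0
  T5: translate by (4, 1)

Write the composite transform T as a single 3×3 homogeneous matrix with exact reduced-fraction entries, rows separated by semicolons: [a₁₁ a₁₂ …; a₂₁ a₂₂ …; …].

T = [-11/10 -3/5 4; 1/5 -4/5 1; 0 0 1]

T1 = [1 0 0; 1/2 1 0; 0 0 1]
T2·T1 = [-11/10 -3/5 0; 1/5 -4/5 0; 0 0 1]
T3·…·T1 = [-11/10 -3/5 0; -1/5 4/5 0; 0 0 1]
T4·…·T1 = [-11/10 -3/5 0; 1/5 -4/5 0; 0 0 1]
T5·…·T1 = [-11/10 -3/5 4; 1/5 -4/5 1; 0 0 1]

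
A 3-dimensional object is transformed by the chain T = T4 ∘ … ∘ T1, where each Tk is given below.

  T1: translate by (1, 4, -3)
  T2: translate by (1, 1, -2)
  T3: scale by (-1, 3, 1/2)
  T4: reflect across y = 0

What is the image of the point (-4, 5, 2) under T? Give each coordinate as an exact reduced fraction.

T(p) = (2, -30, -3/2)

T1 translate by (1, 4, -3): (-4, 5, 2) → (-3, 9, -1)
T2 translate by (1, 1, -2): (-3, 9, -1) → (-2, 10, -3)
T3 scale by (-1, 3, 1/2): (-2, 10, -3) → (2, 30, -3/2)
T4 reflect across y = 0: (2, 30, -3/2) → (2, -30, -3/2)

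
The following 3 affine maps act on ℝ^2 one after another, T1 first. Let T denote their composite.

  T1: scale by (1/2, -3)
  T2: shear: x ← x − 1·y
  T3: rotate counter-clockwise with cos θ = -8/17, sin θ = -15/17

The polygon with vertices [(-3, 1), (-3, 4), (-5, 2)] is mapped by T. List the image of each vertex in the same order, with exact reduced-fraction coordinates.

T1 scale by (1/2, -3): (-3, 1) → (-3/2, -3); (-3, 4) → (-3/2, -12); (-5, 2) → (-5/2, -6)
T2 shear: x ← x − 1·y: (-3/2, -3) → (3/2, -3); (-3/2, -12) → (21/2, -12); (-5/2, -6) → (7/2, -6)
T3 rotate counter-clockwise with cos θ = -8/17, sin θ = -15/17: (3/2, -3) → (-57/17, 3/34); (21/2, -12) → (-264/17, -123/34); (7/2, -6) → (-118/17, -9/34)

image vertices: (-57/17, 3/34), (-264/17, -123/34), (-118/17, -9/34)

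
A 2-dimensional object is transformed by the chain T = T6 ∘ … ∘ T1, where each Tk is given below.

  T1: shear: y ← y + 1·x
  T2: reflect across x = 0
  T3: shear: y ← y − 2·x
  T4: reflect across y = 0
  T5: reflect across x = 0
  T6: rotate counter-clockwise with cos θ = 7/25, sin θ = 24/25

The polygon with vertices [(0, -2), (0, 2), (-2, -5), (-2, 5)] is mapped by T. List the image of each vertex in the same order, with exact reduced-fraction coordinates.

T1 shear: y ← y + 1·x: (0, -2) → (0, -2); (0, 2) → (0, 2); (-2, -5) → (-2, -7); (-2, 5) → (-2, 3)
T2 reflect across x = 0: (0, -2) → (0, -2); (0, 2) → (0, 2); (-2, -7) → (2, -7); (-2, 3) → (2, 3)
T3 shear: y ← y − 2·x: (0, -2) → (0, -2); (0, 2) → (0, 2); (2, -7) → (2, -11); (2, 3) → (2, -1)
T4 reflect across y = 0: (0, -2) → (0, 2); (0, 2) → (0, -2); (2, -11) → (2, 11); (2, -1) → (2, 1)
T5 reflect across x = 0: (0, 2) → (0, 2); (0, -2) → (0, -2); (2, 11) → (-2, 11); (2, 1) → (-2, 1)
T6 rotate counter-clockwise with cos θ = 7/25, sin θ = 24/25: (0, 2) → (-48/25, 14/25); (0, -2) → (48/25, -14/25); (-2, 11) → (-278/25, 29/25); (-2, 1) → (-38/25, -41/25)

image vertices: (-48/25, 14/25), (48/25, -14/25), (-278/25, 29/25), (-38/25, -41/25)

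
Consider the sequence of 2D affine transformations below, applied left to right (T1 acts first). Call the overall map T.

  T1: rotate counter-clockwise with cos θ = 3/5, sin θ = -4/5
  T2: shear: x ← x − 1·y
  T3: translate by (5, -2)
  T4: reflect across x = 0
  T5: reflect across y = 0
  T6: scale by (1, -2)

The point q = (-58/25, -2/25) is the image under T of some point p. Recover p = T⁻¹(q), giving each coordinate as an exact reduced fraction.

p = (-2, 3/5)

T1 = [3/5 4/5 0; -4/5 3/5 0; 0 0 1]
T2·T1 = [7/5 1/5 0; -4/5 3/5 0; 0 0 1]
T3·…·T1 = [7/5 1/5 5; -4/5 3/5 -2; 0 0 1]
T4·…·T1 = [-7/5 -1/5 -5; -4/5 3/5 -2; 0 0 1]
T5·…·T1 = [-7/5 -1/5 -5; 4/5 -3/5 2; 0 0 1]
T6·…·T1 = [-7/5 -1/5 -5; -8/5 6/5 -4; 0 0 1]
det M = -2; M⁻¹ = [-3/5 -1/10 -17/5; -4/5 7/10 -6/5; 0 0 1]
M⁻¹ · (-58/25, -2/25)ᵀ = (-2, 3/5)ᵀ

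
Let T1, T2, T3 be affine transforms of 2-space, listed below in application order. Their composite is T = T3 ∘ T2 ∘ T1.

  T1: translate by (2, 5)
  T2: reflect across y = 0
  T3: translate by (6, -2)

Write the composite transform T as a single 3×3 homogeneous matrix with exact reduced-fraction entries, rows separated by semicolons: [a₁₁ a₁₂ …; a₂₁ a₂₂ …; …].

T = [1 0 8; 0 -1 -7; 0 0 1]

T1 = [1 0 2; 0 1 5; 0 0 1]
T2·T1 = [1 0 2; 0 -1 -5; 0 0 1]
T3·…·T1 = [1 0 8; 0 -1 -7; 0 0 1]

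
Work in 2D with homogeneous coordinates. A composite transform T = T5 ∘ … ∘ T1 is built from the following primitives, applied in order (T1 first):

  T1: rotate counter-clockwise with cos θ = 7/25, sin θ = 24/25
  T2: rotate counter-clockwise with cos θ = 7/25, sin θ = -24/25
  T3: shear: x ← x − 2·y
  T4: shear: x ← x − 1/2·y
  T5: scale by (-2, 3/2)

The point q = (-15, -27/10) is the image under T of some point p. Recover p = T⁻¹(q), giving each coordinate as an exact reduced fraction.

p = (3, -9/5)

T1 = [7/25 -24/25 0; 24/25 7/25 0; 0 0 1]
T2·T1 = [1 0 0; 0 1 0; 0 0 1]
T3·…·T1 = [1 -2 0; 0 1 0; 0 0 1]
T4·…·T1 = [1 -5/2 0; 0 1 0; 0 0 1]
T5·…·T1 = [-2 5 0; 0 3/2 0; 0 0 1]
det M = -3; M⁻¹ = [-1/2 5/3 0; 0 2/3 0; 0 0 1]
M⁻¹ · (-15, -27/10)ᵀ = (3, -9/5)ᵀ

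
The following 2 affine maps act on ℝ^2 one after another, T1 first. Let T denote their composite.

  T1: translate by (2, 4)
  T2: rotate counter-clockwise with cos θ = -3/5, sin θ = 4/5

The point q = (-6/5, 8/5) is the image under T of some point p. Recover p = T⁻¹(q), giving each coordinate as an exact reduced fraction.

p = (0, -4)

T1 = [1 0 2; 0 1 4; 0 0 1]
T2·T1 = [-3/5 -4/5 -22/5; 4/5 -3/5 -4/5; 0 0 1]
det M = 1; M⁻¹ = [-3/5 4/5 -2; -4/5 -3/5 -4; 0 0 1]
M⁻¹ · (-6/5, 8/5)ᵀ = (0, -4)ᵀ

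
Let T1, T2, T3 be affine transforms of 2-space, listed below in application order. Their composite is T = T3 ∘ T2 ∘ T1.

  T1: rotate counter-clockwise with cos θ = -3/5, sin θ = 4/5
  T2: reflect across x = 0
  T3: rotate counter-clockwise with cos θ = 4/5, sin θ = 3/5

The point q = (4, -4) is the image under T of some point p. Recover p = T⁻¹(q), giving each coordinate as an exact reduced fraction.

T1 = [-3/5 -4/5 0; 4/5 -3/5 0; 0 0 1]
T2·T1 = [3/5 4/5 0; 4/5 -3/5 0; 0 0 1]
T3·…·T1 = [0 1 0; 1 0 0; 0 0 1]
det M = -1; M⁻¹ = [0 1 0; 1 0 0; 0 0 1]
M⁻¹ · (4, -4)ᵀ = (-4, 4)ᵀ

p = (-4, 4)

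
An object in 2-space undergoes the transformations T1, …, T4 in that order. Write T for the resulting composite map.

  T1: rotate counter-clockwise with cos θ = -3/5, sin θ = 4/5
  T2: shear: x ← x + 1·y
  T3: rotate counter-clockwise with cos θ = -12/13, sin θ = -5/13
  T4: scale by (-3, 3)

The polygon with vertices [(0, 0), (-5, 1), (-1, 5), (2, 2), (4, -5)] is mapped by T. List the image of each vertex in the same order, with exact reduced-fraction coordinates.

T1 rotate counter-clockwise with cos θ = -3/5, sin θ = 4/5: (0, 0) → (0, 0); (-5, 1) → (11/5, -23/5); (-1, 5) → (-17/5, -19/5); (2, 2) → (-14/5, 2/5); (4, -5) → (8/5, 31/5)
T2 shear: x ← x + 1·y: (0, 0) → (0, 0); (11/5, -23/5) → (-12/5, -23/5); (-17/5, -19/5) → (-36/5, -19/5); (-14/5, 2/5) → (-12/5, 2/5); (8/5, 31/5) → (39/5, 31/5)
T3 rotate counter-clockwise with cos θ = -12/13, sin θ = -5/13: (0, 0) → (0, 0); (-12/5, -23/5) → (29/65, 336/65); (-36/5, -19/5) → (337/65, 408/65); (-12/5, 2/5) → (154/65, 36/65); (39/5, 31/5) → (-313/65, -567/65)
T4 scale by (-3, 3): (0, 0) → (0, 0); (29/65, 336/65) → (-87/65, 1008/65); (337/65, 408/65) → (-1011/65, 1224/65); (154/65, 36/65) → (-462/65, 108/65); (-313/65, -567/65) → (939/65, -1701/65)

image vertices: (0, 0), (-87/65, 1008/65), (-1011/65, 1224/65), (-462/65, 108/65), (939/65, -1701/65)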